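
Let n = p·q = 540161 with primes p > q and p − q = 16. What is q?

727

Since p = q + 16, we have 540161 = q(q + 16), so q² + 16q − 540161 = 0.
Discriminant: 16² + 4·540161 = 256 + 2160644 = 2160900; √2160900 = 1470.
q = (−16 + 1470)/2 = 727, and p = q + 16 = 743.
Check: 727 · 743 = 540161.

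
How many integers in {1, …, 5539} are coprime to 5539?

Factor: 5539 = 29 · 191.
φ(5539) = (29−1) · (191−1) = 28 · 190 = 5320.

5320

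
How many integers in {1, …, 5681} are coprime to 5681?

Factor: 5681 = 13 · 19 · 23.
φ(5681) = (13−1) · (19−1) · (23−1) = 12 · 18 · 22 = 4752.

4752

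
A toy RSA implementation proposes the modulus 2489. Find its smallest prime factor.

19

2489 is odd.
Digit sum 23, not divisible by 3.
Ends in 9: not divisible by 5.
7: 2489 = 7·355 + 4
11: 2489 = 11·226 + 3
13: 2489 = 13·191 + 6
17: 2489 = 17·146 + 7
19: 2489 = 19·131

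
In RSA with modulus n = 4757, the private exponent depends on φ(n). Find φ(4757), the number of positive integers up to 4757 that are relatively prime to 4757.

Factor: 4757 = 67 · 71.
φ(4757) = (67−1) · (71−1) = 66 · 70 = 4620.

4620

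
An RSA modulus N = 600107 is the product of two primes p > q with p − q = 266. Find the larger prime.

Since p = q + 266, we have 600107 = q(q + 266), so q² + 266q − 600107 = 0.
Discriminant: 266² + 4·600107 = 70756 + 2400428 = 2471184; √2471184 = 1572.
q = (−266 + 1572)/2 = 653, and p = q + 266 = 919.
Check: 653 · 919 = 600107.

919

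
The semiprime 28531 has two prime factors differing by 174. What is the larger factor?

Since p = q + 174, we have 28531 = q(q + 174), so q² + 174q − 28531 = 0.
Discriminant: 174² + 4·28531 = 30276 + 114124 = 144400; √144400 = 380.
q = (−174 + 380)/2 = 103, and p = q + 174 = 277.
Check: 103 · 277 = 28531.

277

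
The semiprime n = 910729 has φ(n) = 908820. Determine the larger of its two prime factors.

991

φ(n) = (p−1)(q−1) = n − (p+q) + 1, so p + q = 910729 − 908820 + 1 = 1910.
p and q are the roots of t² − 1910t + 910729 = 0.
Discriminant: 1910² − 4·910729 = 3648100 − 3642916 = 5184; √5184 = 72.
q = (1910 − 72)/2 = 919, p = (1910 + 72)/2 = 991.
Check: 919 · 991 = 910729.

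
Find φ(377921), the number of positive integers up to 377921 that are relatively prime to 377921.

Factor: 377921 = 31 · 73 · 167.
φ(377921) = (31−1) · (73−1) · (167−1) = 30 · 72 · 166 = 358560.

358560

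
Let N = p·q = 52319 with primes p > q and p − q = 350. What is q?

113

Since p = q + 350, we have 52319 = q(q + 350), so q² + 350q − 52319 = 0.
Discriminant: 350² + 4·52319 = 122500 + 209276 = 331776; √331776 = 576.
q = (−350 + 576)/2 = 113, and p = q + 350 = 463.
Check: 113 · 463 = 52319.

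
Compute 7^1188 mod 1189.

7^1 ≡ 7 (mod 1189)
7^2 ≡ 7^2 = 49 ≡ 49 (mod 1189)
7^4 ≡ 49^2 = 2401 ≡ 23 (mod 1189)
7^8 ≡ 23^2 = 529 ≡ 529 (mod 1189)
7^16 ≡ 529^2 = 279841 ≡ 426 (mod 1189)
7^32 ≡ 426^2 = 181476 ≡ 748 (mod 1189)
7^64 ≡ 748^2 = 559504 ≡ 674 (mod 1189)
7^128 ≡ 674^2 = 454276 ≡ 78 (mod 1189)
7^256 ≡ 78^2 = 6084 ≡ 139 (mod 1189)
7^512 ≡ 139^2 = 19321 ≡ 297 (mod 1189)
7^1024 ≡ 297^2 = 88209 ≡ 223 (mod 1189)
1188 = 1024 + 128 + 32 + 4 in binary powers of 2.
So 7^1188 ≡ 223 · 78 · 748 · 23 ≡ 45 (mod 1189).
Since 45 ≠ 1, base 7 is a Fermat witness: 1189 is composite.

45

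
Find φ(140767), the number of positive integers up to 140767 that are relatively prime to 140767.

125400

Factor: 140767 = 11 · 67 · 191.
φ(140767) = (11−1) · (67−1) · (191−1) = 10 · 66 · 190 = 125400.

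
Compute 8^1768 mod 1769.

8^1 ≡ 8 (mod 1769)
8^2 ≡ 8^2 = 64 ≡ 64 (mod 1769)
8^4 ≡ 64^2 = 4096 ≡ 558 (mod 1769)
8^8 ≡ 558^2 = 311364 ≡ 20 (mod 1769)
8^16 ≡ 20^2 = 400 ≡ 400 (mod 1769)
8^32 ≡ 400^2 = 160000 ≡ 790 (mod 1769)
8^64 ≡ 790^2 = 624100 ≡ 1412 (mod 1769)
8^128 ≡ 1412^2 = 1993744 ≡ 81 (mod 1769)
8^256 ≡ 81^2 = 6561 ≡ 1254 (mod 1769)
8^512 ≡ 1254^2 = 1572516 ≡ 1644 (mod 1769)
8^1024 ≡ 1644^2 = 2702736 ≡ 1473 (mod 1769)
1768 = 1024 + 512 + 128 + 64 + 32 + 8 in binary powers of 2.
So 8^1768 ≡ 1473 · 1644 · 81 · 1412 · 790 · 20 ≡ 935 (mod 1769).
Since 935 ≠ 1, base 8 is a Fermat witness: 1769 is composite.

935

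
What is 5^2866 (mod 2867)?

5^1 ≡ 5 (mod 2867)
5^2 ≡ 5^2 = 25 ≡ 25 (mod 2867)
5^4 ≡ 25^2 = 625 ≡ 625 (mod 2867)
5^8 ≡ 625^2 = 390625 ≡ 713 (mod 2867)
5^16 ≡ 713^2 = 508369 ≡ 910 (mod 2867)
5^32 ≡ 910^2 = 828100 ≡ 2404 (mod 2867)
5^64 ≡ 2404^2 = 5779216 ≡ 2211 (mod 2867)
5^128 ≡ 2211^2 = 4888521 ≡ 286 (mod 2867)
5^256 ≡ 286^2 = 81796 ≡ 1520 (mod 2867)
5^512 ≡ 1520^2 = 2310400 ≡ 2465 (mod 2867)
5^1024 ≡ 2465^2 = 6076225 ≡ 1052 (mod 2867)
5^2048 ≡ 1052^2 = 1106704 ≡ 42 (mod 2867)
2866 = 2048 + 512 + 256 + 32 + 16 + 2 in binary powers of 2.
So 5^2866 ≡ 42 · 2465 · 1520 · 2404 · 910 · 25 ≡ 544 (mod 2867).
Since 544 ≠ 1, base 5 is a Fermat witness: 2867 is composite.

544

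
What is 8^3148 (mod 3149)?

8^1 ≡ 8 (mod 3149)
8^2 ≡ 8^2 = 64 ≡ 64 (mod 3149)
8^4 ≡ 64^2 = 4096 ≡ 947 (mod 3149)
8^8 ≡ 947^2 = 896809 ≡ 2493 (mod 3149)
8^16 ≡ 2493^2 = 6215049 ≡ 2072 (mod 3149)
8^32 ≡ 2072^2 = 4293184 ≡ 1097 (mod 3149)
8^64 ≡ 1097^2 = 1203409 ≡ 491 (mod 3149)
8^128 ≡ 491^2 = 241081 ≡ 1757 (mod 3149)
8^256 ≡ 1757^2 = 3087049 ≡ 1029 (mod 3149)
8^512 ≡ 1029^2 = 1058841 ≡ 777 (mod 3149)
8^1024 ≡ 777^2 = 603729 ≡ 2270 (mod 3149)
8^2048 ≡ 2270^2 = 5152900 ≡ 1136 (mod 3149)
3148 = 2048 + 1024 + 64 + 8 + 4 in binary powers of 2.
So 8^3148 ≡ 1136 · 2270 · 491 · 2493 · 947 ≡ 1203 (mod 3149).
Since 1203 ≠ 1, base 8 is a Fermat witness: 3149 is composite.

1203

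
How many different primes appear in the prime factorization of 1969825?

1969825 = 5^2 · 78793
78793 = 11 · 7163
7163 = 13 · 551
551 = 19 · 29
1969825 = 5^2 · 11 · 13 · 19 · 29, which has 5 distinct prime factors.

5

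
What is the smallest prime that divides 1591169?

1591169 is odd.
Digit sum 32, not divisible by 3.
Ends in 9: not divisible by 5.
7: 1591169 = 7·227309 + 6
11: 1591169 = 11·144651 + 8
13: 1591169 = 13·122397 + 8
17: 1591169 = 17·93598 + 3
19: 1591169 = 19·83745 + 14
23: 1591169 = 23·69181 + 6
29: 1591169 = 29·54867 + 26
31: 1591169 = 31·51328 + 1
37: 1591169 = 37·43004 + 21
41: 1591169 = 41·38809

41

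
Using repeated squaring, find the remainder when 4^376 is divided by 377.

165

4^1 ≡ 4 (mod 377)
4^2 ≡ 4^2 = 16 ≡ 16 (mod 377)
4^4 ≡ 16^2 = 256 ≡ 256 (mod 377)
4^8 ≡ 256^2 = 65536 ≡ 315 (mod 377)
4^16 ≡ 315^2 = 99225 ≡ 74 (mod 377)
4^32 ≡ 74^2 = 5476 ≡ 198 (mod 377)
4^64 ≡ 198^2 = 39204 ≡ 373 (mod 377)
4^128 ≡ 373^2 = 139129 ≡ 16 (mod 377)
4^256 ≡ 16^2 = 256 ≡ 256 (mod 377)
376 = 256 + 64 + 32 + 16 + 8 in binary powers of 2.
So 4^376 ≡ 256 · 373 · 198 · 74 · 315 ≡ 165 (mod 377).
Since 165 ≠ 1, base 4 is a Fermat witness: 377 is composite.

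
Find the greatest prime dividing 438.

73

438 = 2 · 219
219 = 3 · 73
73 is prime.
So 438 = 2 · 3 · 73; the largest prime factor is 73.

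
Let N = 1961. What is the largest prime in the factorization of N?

53

1961 = 37 · 53
53 is prime.
So 1961 = 37 · 53; the largest prime factor is 53.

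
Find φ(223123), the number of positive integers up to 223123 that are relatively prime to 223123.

Factor: 223123 = 23 · 89 · 109.
φ(223123) = (23−1) · (89−1) · (109−1) = 22 · 88 · 108 = 209088.

209088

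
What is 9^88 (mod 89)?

9^1 ≡ 9 (mod 89)
9^2 ≡ 9^2 = 81 ≡ 81 (mod 89)
9^4 ≡ 81^2 = 6561 ≡ 64 (mod 89)
9^8 ≡ 64^2 = 4096 ≡ 2 (mod 89)
9^16 ≡ 2^2 = 4 ≡ 4 (mod 89)
9^32 ≡ 4^2 = 16 ≡ 16 (mod 89)
9^64 ≡ 16^2 = 256 ≡ 78 (mod 89)
88 = 64 + 16 + 8 in binary powers of 2.
So 9^88 ≡ 78 · 4 · 2 ≡ 1 (mod 89).
Since the result is 1, base 9 gives no evidence that 89 is composite.

1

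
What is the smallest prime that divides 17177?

89

17177 is odd.
Digit sum 23, not divisible by 3.
Ends in 7: not divisible by 5.
7: 17177 = 7·2453 + 6
11: 17177 = 11·1561 + 6
13: 17177 = 13·1321 + 4
17: 17177 = 17·1010 + 7
19: 17177 = 19·904 + 1
23: 17177 = 23·746 + 19
29: 17177 = 29·592 + 9
31: 17177 = 31·554 + 3
37: 17177 = 37·464 + 9
41: 17177 = 41·418 + 39
43: 17177 = 43·399 + 20
47: 17177 = 47·365 + 22
53: 17177 = 53·324 + 5
59: 17177 = 59·291 + 8
61: 17177 = 61·281 + 36
67: 17177 = 67·256 + 25
71: 17177 = 71·241 + 66
73: 17177 = 73·235 + 22
79: 17177 = 79·217 + 34
83: 17177 = 83·206 + 79
89: 17177 = 89·193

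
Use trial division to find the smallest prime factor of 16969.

16969 is odd.
Digit sum 31, not divisible by 3.
Ends in 9: not divisible by 5.
7: 16969 = 7·2424 + 1
11: 16969 = 11·1542 + 7
13: 16969 = 13·1305 + 4
17: 16969 = 17·998 + 3
19: 16969 = 19·893 + 2
23: 16969 = 23·737 + 18
29: 16969 = 29·585 + 4
31: 16969 = 31·547 + 12
37: 16969 = 37·458 + 23
41: 16969 = 41·413 + 36
43: 16969 = 43·394 + 27
47: 16969 = 47·361 + 2
53: 16969 = 53·320 + 9
59: 16969 = 59·287 + 36
61: 16969 = 61·278 + 11
67: 16969 = 67·253 + 18
71: 16969 = 71·239

71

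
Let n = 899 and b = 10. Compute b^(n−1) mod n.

10^1 ≡ 10 (mod 899)
10^2 ≡ 10^2 = 100 ≡ 100 (mod 899)
10^4 ≡ 100^2 = 10000 ≡ 111 (mod 899)
10^8 ≡ 111^2 = 12321 ≡ 634 (mod 899)
10^16 ≡ 634^2 = 401956 ≡ 103 (mod 899)
10^32 ≡ 103^2 = 10609 ≡ 720 (mod 899)
10^64 ≡ 720^2 = 518400 ≡ 576 (mod 899)
10^128 ≡ 576^2 = 331776 ≡ 45 (mod 899)
10^256 ≡ 45^2 = 2025 ≡ 227 (mod 899)
10^512 ≡ 227^2 = 51529 ≡ 286 (mod 899)
898 = 512 + 256 + 128 + 2 in binary powers of 2.
So 10^898 ≡ 286 · 227 · 45 · 100 ≡ 71 (mod 899).
Since 71 ≠ 1, base 10 is a Fermat witness: 899 is composite.

71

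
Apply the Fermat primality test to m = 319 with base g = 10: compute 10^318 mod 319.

10^1 ≡ 10 (mod 319)
10^2 ≡ 10^2 = 100 ≡ 100 (mod 319)
10^4 ≡ 100^2 = 10000 ≡ 111 (mod 319)
10^8 ≡ 111^2 = 12321 ≡ 199 (mod 319)
10^16 ≡ 199^2 = 39601 ≡ 45 (mod 319)
10^32 ≡ 45^2 = 2025 ≡ 111 (mod 319)
10^64 ≡ 111^2 = 12321 ≡ 199 (mod 319)
10^128 ≡ 199^2 = 39601 ≡ 45 (mod 319)
10^256 ≡ 45^2 = 2025 ≡ 111 (mod 319)
318 = 256 + 32 + 16 + 8 + 4 + 2 in binary powers of 2.
So 10^318 ≡ 111 · 111 · 45 · 199 · 111 · 100 ≡ 122 (mod 319).
Since 122 ≠ 1, base 10 is a Fermat witness: 319 is composite.

122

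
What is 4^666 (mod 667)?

4^1 ≡ 4 (mod 667)
4^2 ≡ 4^2 = 16 ≡ 16 (mod 667)
4^4 ≡ 16^2 = 256 ≡ 256 (mod 667)
4^8 ≡ 256^2 = 65536 ≡ 170 (mod 667)
4^16 ≡ 170^2 = 28900 ≡ 219 (mod 667)
4^32 ≡ 219^2 = 47961 ≡ 604 (mod 667)
4^64 ≡ 604^2 = 364816 ≡ 634 (mod 667)
4^128 ≡ 634^2 = 401956 ≡ 422 (mod 667)
4^256 ≡ 422^2 = 178084 ≡ 662 (mod 667)
4^512 ≡ 662^2 = 438244 ≡ 25 (mod 667)
666 = 512 + 128 + 16 + 8 + 2 in binary powers of 2.
So 4^666 ≡ 25 · 422 · 219 · 170 · 16 ≡ 25 (mod 667).
Since 25 ≠ 1, base 4 is a Fermat witness: 667 is composite.

25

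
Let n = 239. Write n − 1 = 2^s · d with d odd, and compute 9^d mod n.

239 − 1 = 238 = 2^1 · 119, so d = 119.
9^1 ≡ 9 (mod 239)
9^2 ≡ 9^2 = 81 ≡ 81 (mod 239)
9^4 ≡ 81^2 = 6561 ≡ 108 (mod 239)
9^8 ≡ 108^2 = 11664 ≡ 192 (mod 239)
9^16 ≡ 192^2 = 36864 ≡ 58 (mod 239)
9^32 ≡ 58^2 = 3364 ≡ 18 (mod 239)
9^64 ≡ 18^2 = 324 ≡ 85 (mod 239)
119 = 64 + 32 + 16 + 4 + 2 + 1 in binary powers of 2.
So 9^119 ≡ 85 · 18 · 58 · 108 · 81 · 9 ≡ 1 (mod 239).
Since 9^d ≡ 1 (mod 239), base 9 does not prove 239 composite.

1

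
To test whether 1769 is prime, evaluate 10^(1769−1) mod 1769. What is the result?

1184

10^1 ≡ 10 (mod 1769)
10^2 ≡ 10^2 = 100 ≡ 100 (mod 1769)
10^4 ≡ 100^2 = 10000 ≡ 1155 (mod 1769)
10^8 ≡ 1155^2 = 1334025 ≡ 199 (mod 1769)
10^16 ≡ 199^2 = 39601 ≡ 683 (mod 1769)
10^32 ≡ 683^2 = 466489 ≡ 1242 (mod 1769)
10^64 ≡ 1242^2 = 1542564 ≡ 1765 (mod 1769)
10^128 ≡ 1765^2 = 3115225 ≡ 16 (mod 1769)
10^256 ≡ 16^2 = 256 ≡ 256 (mod 1769)
10^512 ≡ 256^2 = 65536 ≡ 83 (mod 1769)
10^1024 ≡ 83^2 = 6889 ≡ 1582 (mod 1769)
1768 = 1024 + 512 + 128 + 64 + 32 + 8 in binary powers of 2.
So 10^1768 ≡ 1582 · 83 · 16 · 1765 · 1242 · 199 ≡ 1184 (mod 1769).
Since 1184 ≠ 1, base 10 is a Fermat witness: 1769 is composite.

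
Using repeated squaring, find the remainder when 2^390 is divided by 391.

2^1 ≡ 2 (mod 391)
2^2 ≡ 2^2 = 4 ≡ 4 (mod 391)
2^4 ≡ 4^2 = 16 ≡ 16 (mod 391)
2^8 ≡ 16^2 = 256 ≡ 256 (mod 391)
2^16 ≡ 256^2 = 65536 ≡ 239 (mod 391)
2^32 ≡ 239^2 = 57121 ≡ 35 (mod 391)
2^64 ≡ 35^2 = 1225 ≡ 52 (mod 391)
2^128 ≡ 52^2 = 2704 ≡ 358 (mod 391)
2^256 ≡ 358^2 = 128164 ≡ 307 (mod 391)
390 = 256 + 128 + 4 + 2 in binary powers of 2.
So 2^390 ≡ 307 · 358 · 16 · 4 ≡ 285 (mod 391).
Since 285 ≠ 1, base 2 is a Fermat witness: 391 is composite.

285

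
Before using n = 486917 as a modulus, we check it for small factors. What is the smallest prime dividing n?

486917 is odd.
Digit sum 35, not divisible by 3.
Ends in 7: not divisible by 5.
7: 486917 = 7·69559 + 4
11: 486917 = 11·44265 + 2
13: 486917 = 13·37455 + 2
17: 486917 = 17·28642 + 3
19: 486917 = 19·25627 + 4
23: 486917 = 23·21170 + 7
29: 486917 = 29·16790 + 7
31: 486917 = 31·15707

31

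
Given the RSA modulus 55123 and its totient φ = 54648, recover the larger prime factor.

277

φ(n) = (p−1)(q−1) = n − (p+q) + 1, so p + q = 55123 − 54648 + 1 = 476.
p and q are the roots of t² − 476t + 55123 = 0.
Discriminant: 476² − 4·55123 = 226576 − 220492 = 6084; √6084 = 78.
q = (476 − 78)/2 = 199, p = (476 + 78)/2 = 277.
Check: 199 · 277 = 55123.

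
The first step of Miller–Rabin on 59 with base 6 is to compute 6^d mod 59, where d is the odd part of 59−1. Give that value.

59 − 1 = 58 = 2^1 · 29, so d = 29.
6^1 ≡ 6 (mod 59)
6^2 ≡ 6^2 = 36 ≡ 36 (mod 59)
6^4 ≡ 36^2 = 1296 ≡ 57 (mod 59)
6^8 ≡ 57^2 = 3249 ≡ 4 (mod 59)
6^16 ≡ 4^2 = 16 ≡ 16 (mod 59)
29 = 16 + 8 + 4 + 1 in binary powers of 2.
So 6^29 ≡ 16 · 4 · 57 · 6 ≡ 58 (mod 59).
Since 6^d ≡ 58 (mod 59), base 6 does not prove 59 composite.

58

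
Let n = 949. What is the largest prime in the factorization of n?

73

949 = 13 · 73
73 is prime.
So 949 = 13 · 73; the largest prime factor is 73.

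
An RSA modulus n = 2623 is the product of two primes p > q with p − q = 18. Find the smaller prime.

43

Since p = q + 18, we have 2623 = q(q + 18), so q² + 18q − 2623 = 0.
Discriminant: 18² + 4·2623 = 324 + 10492 = 10816; √10816 = 104.
q = (−18 + 104)/2 = 43, and p = q + 18 = 61.
Check: 43 · 61 = 2623.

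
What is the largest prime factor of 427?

61

427 = 7 · 61
61 is prime.
So 427 = 7 · 61; the largest prime factor is 61.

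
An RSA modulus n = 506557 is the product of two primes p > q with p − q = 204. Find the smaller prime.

617

Since p = q + 204, we have 506557 = q(q + 204), so q² + 204q − 506557 = 0.
Discriminant: 204² + 4·506557 = 41616 + 2026228 = 2067844; √2067844 = 1438.
q = (−204 + 1438)/2 = 617, and p = q + 204 = 821.
Check: 617 · 821 = 506557.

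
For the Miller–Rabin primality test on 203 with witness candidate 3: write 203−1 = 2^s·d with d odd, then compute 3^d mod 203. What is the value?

203 − 1 = 202 = 2^1 · 101, so d = 101.
3^1 ≡ 3 (mod 203)
3^2 ≡ 3^2 = 9 ≡ 9 (mod 203)
3^4 ≡ 9^2 = 81 ≡ 81 (mod 203)
3^8 ≡ 81^2 = 6561 ≡ 65 (mod 203)
3^16 ≡ 65^2 = 4225 ≡ 165 (mod 203)
3^32 ≡ 165^2 = 27225 ≡ 23 (mod 203)
3^64 ≡ 23^2 = 529 ≡ 123 (mod 203)
101 = 64 + 32 + 4 + 1 in binary powers of 2.
So 3^101 ≡ 123 · 23 · 81 · 3 ≡ 89 (mod 203).
Squaring chain: 89; never reaches −1, so base 3 is a Miller–Rabin witness that 203 is composite.

89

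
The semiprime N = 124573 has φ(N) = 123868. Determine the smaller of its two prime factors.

347

φ(n) = (p−1)(q−1) = n − (p+q) + 1, so p + q = 124573 − 123868 + 1 = 706.
p and q are the roots of t² − 706t + 124573 = 0.
Discriminant: 706² − 4·124573 = 498436 − 498292 = 144; √144 = 12.
q = (706 − 12)/2 = 347, p = (706 + 12)/2 = 359.
Check: 347 · 359 = 124573.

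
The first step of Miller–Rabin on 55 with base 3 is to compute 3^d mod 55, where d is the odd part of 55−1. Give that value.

42

55 − 1 = 54 = 2^1 · 27, so d = 27.
3^1 ≡ 3 (mod 55)
3^2 ≡ 3^2 = 9 ≡ 9 (mod 55)
3^4 ≡ 9^2 = 81 ≡ 26 (mod 55)
3^8 ≡ 26^2 = 676 ≡ 16 (mod 55)
3^16 ≡ 16^2 = 256 ≡ 36 (mod 55)
27 = 16 + 8 + 2 + 1 in binary powers of 2.
So 3^27 ≡ 36 · 16 · 9 · 3 ≡ 42 (mod 55).
Squaring chain: 42; never reaches −1, so base 3 is a Miller–Rabin witness that 55 is composite.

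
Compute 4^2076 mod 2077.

4^1 ≡ 4 (mod 2077)
4^2 ≡ 4^2 = 16 ≡ 16 (mod 2077)
4^4 ≡ 16^2 = 256 ≡ 256 (mod 2077)
4^8 ≡ 256^2 = 65536 ≡ 1149 (mod 2077)
4^16 ≡ 1149^2 = 1320201 ≡ 1306 (mod 2077)
4^32 ≡ 1306^2 = 1705636 ≡ 419 (mod 2077)
4^64 ≡ 419^2 = 175561 ≡ 1093 (mod 2077)
4^128 ≡ 1093^2 = 1194649 ≡ 374 (mod 2077)
4^256 ≡ 374^2 = 139876 ≡ 717 (mod 2077)
4^512 ≡ 717^2 = 514089 ≡ 1070 (mod 2077)
4^1024 ≡ 1070^2 = 1144900 ≡ 473 (mod 2077)
4^2048 ≡ 473^2 = 223729 ≡ 1490 (mod 2077)
2076 = 2048 + 16 + 8 + 4 in binary powers of 2.
So 4^2076 ≡ 1490 · 1306 · 1149 · 256 ≡ 1027 (mod 2077).
Since 1027 ≠ 1, base 4 is a Fermat witness: 2077 is composite.

1027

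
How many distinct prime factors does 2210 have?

2210 = 2 · 1105
1105 = 5 · 221
221 = 13 · 17
2210 = 2 · 5 · 13 · 17, which has 4 distinct prime factors.

4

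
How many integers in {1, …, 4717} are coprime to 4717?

4576

Factor: 4717 = 53 · 89.
φ(4717) = (53−1) · (89−1) = 52 · 88 = 4576.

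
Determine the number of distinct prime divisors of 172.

2

172 = 2^2 · 43
172 = 2^2 · 43, which has 2 distinct prime factors.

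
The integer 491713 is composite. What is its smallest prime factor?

41

491713 is odd.
Digit sum 25, not divisible by 3.
Ends in 3: not divisible by 5.
7: 491713 = 7·70244 + 5
11: 491713 = 11·44701 + 2
13: 491713 = 13·37824 + 1
17: 491713 = 17·28924 + 5
19: 491713 = 19·25879 + 12
23: 491713 = 23·21378 + 19
29: 491713 = 29·16955 + 18
31: 491713 = 31·15861 + 22
37: 491713 = 37·13289 + 20
41: 491713 = 41·11993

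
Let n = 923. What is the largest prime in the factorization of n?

923 = 13 · 71
71 is prime.
So 923 = 13 · 71; the largest prime factor is 71.

71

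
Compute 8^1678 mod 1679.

8^1 ≡ 8 (mod 1679)
8^2 ≡ 8^2 = 64 ≡ 64 (mod 1679)
8^4 ≡ 64^2 = 4096 ≡ 738 (mod 1679)
8^8 ≡ 738^2 = 544644 ≡ 648 (mod 1679)
8^16 ≡ 648^2 = 419904 ≡ 154 (mod 1679)
8^32 ≡ 154^2 = 23716 ≡ 210 (mod 1679)
8^64 ≡ 210^2 = 44100 ≡ 446 (mod 1679)
8^128 ≡ 446^2 = 198916 ≡ 794 (mod 1679)
8^256 ≡ 794^2 = 630436 ≡ 811 (mod 1679)
8^512 ≡ 811^2 = 657721 ≡ 1232 (mod 1679)
8^1024 ≡ 1232^2 = 1517824 ≡ 8 (mod 1679)
1678 = 1024 + 512 + 128 + 8 + 4 + 2 in binary powers of 2.
So 8^1678 ≡ 8 · 1232 · 794 · 648 · 738 · 64 ≡ 519 (mod 1679).
Since 519 ≠ 1, base 8 is a Fermat witness: 1679 is composite.

519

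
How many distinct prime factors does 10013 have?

3

10013 = 17 · 589
589 = 19 · 31
10013 = 17 · 19 · 31, which has 3 distinct prime factors.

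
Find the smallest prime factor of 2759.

2759 is odd.
Digit sum 23, not divisible by 3.
Ends in 9: not divisible by 5.
7: 2759 = 7·394 + 1
11: 2759 = 11·250 + 9
13: 2759 = 13·212 + 3
17: 2759 = 17·162 + 5
19: 2759 = 19·145 + 4
23: 2759 = 23·119 + 22
29: 2759 = 29·95 + 4
31: 2759 = 31·89

31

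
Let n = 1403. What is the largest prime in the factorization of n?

1403 = 23 · 61
61 is prime.
So 1403 = 23 · 61; the largest prime factor is 61.

61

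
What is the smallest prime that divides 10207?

59

10207 is odd.
Digit sum 10, not divisible by 3.
Ends in 7: not divisible by 5.
7: 10207 = 7·1458 + 1
11: 10207 = 11·927 + 10
13: 10207 = 13·785 + 2
17: 10207 = 17·600 + 7
19: 10207 = 19·537 + 4
23: 10207 = 23·443 + 18
29: 10207 = 29·351 + 28
31: 10207 = 31·329 + 8
37: 10207 = 37·275 + 32
41: 10207 = 41·248 + 39
43: 10207 = 43·237 + 16
47: 10207 = 47·217 + 8
53: 10207 = 53·192 + 31
59: 10207 = 59·173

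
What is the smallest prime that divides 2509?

13

2509 is odd.
Digit sum 16, not divisible by 3.
Ends in 9: not divisible by 5.
7: 2509 = 7·358 + 3
11: 2509 = 11·228 + 1
13: 2509 = 13·193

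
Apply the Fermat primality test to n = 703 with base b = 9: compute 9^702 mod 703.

1

9^1 ≡ 9 (mod 703)
9^2 ≡ 9^2 = 81 ≡ 81 (mod 703)
9^4 ≡ 81^2 = 6561 ≡ 234 (mod 703)
9^8 ≡ 234^2 = 54756 ≡ 625 (mod 703)
9^16 ≡ 625^2 = 390625 ≡ 460 (mod 703)
9^32 ≡ 460^2 = 211600 ≡ 700 (mod 703)
9^64 ≡ 700^2 = 490000 ≡ 9 (mod 703)
9^128 ≡ 9^2 = 81 ≡ 81 (mod 703)
9^256 ≡ 81^2 = 6561 ≡ 234 (mod 703)
9^512 ≡ 234^2 = 54756 ≡ 625 (mod 703)
702 = 512 + 128 + 32 + 16 + 8 + 4 + 2 in binary powers of 2.
So 9^702 ≡ 625 · 81 · 700 · 460 · 625 · 234 · 81 ≡ 1 (mod 703).
Since the result is 1, base 9 gives no evidence that 703 is composite.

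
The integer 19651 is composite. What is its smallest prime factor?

43

19651 is odd.
Digit sum 22, not divisible by 3.
Ends in 1: not divisible by 5.
7: 19651 = 7·2807 + 2
11: 19651 = 11·1786 + 5
13: 19651 = 13·1511 + 8
17: 19651 = 17·1155 + 16
19: 19651 = 19·1034 + 5
23: 19651 = 23·854 + 9
29: 19651 = 29·677 + 18
31: 19651 = 31·633 + 28
37: 19651 = 37·531 + 4
41: 19651 = 41·479 + 12
43: 19651 = 43·457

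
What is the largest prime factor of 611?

47

611 = 13 · 47
47 is prime.
So 611 = 13 · 47; the largest prime factor is 47.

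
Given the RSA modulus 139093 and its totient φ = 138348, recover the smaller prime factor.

φ(n) = (p−1)(q−1) = n − (p+q) + 1, so p + q = 139093 − 138348 + 1 = 746.
p and q are the roots of t² − 746t + 139093 = 0.
Discriminant: 746² − 4·139093 = 556516 − 556372 = 144; √144 = 12.
q = (746 − 12)/2 = 367, p = (746 + 12)/2 = 379.
Check: 367 · 379 = 139093.

367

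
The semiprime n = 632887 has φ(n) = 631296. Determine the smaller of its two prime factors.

769

φ(n) = (p−1)(q−1) = n − (p+q) + 1, so p + q = 632887 − 631296 + 1 = 1592.
p and q are the roots of t² − 1592t + 632887 = 0.
Discriminant: 1592² − 4·632887 = 2534464 − 2531548 = 2916; √2916 = 54.
q = (1592 − 54)/2 = 769, p = (1592 + 54)/2 = 823.
Check: 769 · 823 = 632887.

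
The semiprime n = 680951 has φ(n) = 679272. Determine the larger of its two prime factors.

φ(n) = (p−1)(q−1) = n − (p+q) + 1, so p + q = 680951 − 679272 + 1 = 1680.
p and q are the roots of t² − 1680t + 680951 = 0.
Discriminant: 1680² − 4·680951 = 2822400 − 2723804 = 98596; √98596 = 314.
q = (1680 − 314)/2 = 683, p = (1680 + 314)/2 = 997.
Check: 683 · 997 = 680951.

997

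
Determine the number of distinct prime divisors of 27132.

5

27132 = 2^2 · 6783
6783 = 3 · 2261
2261 = 7 · 323
323 = 17 · 19
27132 = 2^2 · 3 · 7 · 17 · 19, which has 5 distinct prime factors.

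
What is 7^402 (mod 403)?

7^1 ≡ 7 (mod 403)
7^2 ≡ 7^2 = 49 ≡ 49 (mod 403)
7^4 ≡ 49^2 = 2401 ≡ 386 (mod 403)
7^8 ≡ 386^2 = 148996 ≡ 289 (mod 403)
7^16 ≡ 289^2 = 83521 ≡ 100 (mod 403)
7^32 ≡ 100^2 = 10000 ≡ 328 (mod 403)
7^64 ≡ 328^2 = 107584 ≡ 386 (mod 403)
7^128 ≡ 386^2 = 148996 ≡ 289 (mod 403)
7^256 ≡ 289^2 = 83521 ≡ 100 (mod 403)
402 = 256 + 128 + 16 + 2 in binary powers of 2.
So 7^402 ≡ 100 · 289 · 100 · 49 ≡ 233 (mod 403).
Since 233 ≠ 1, base 7 is a Fermat witness: 403 is composite.

233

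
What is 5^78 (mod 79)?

1

5^1 ≡ 5 (mod 79)
5^2 ≡ 5^2 = 25 ≡ 25 (mod 79)
5^4 ≡ 25^2 = 625 ≡ 72 (mod 79)
5^8 ≡ 72^2 = 5184 ≡ 49 (mod 79)
5^16 ≡ 49^2 = 2401 ≡ 31 (mod 79)
5^32 ≡ 31^2 = 961 ≡ 13 (mod 79)
5^64 ≡ 13^2 = 169 ≡ 11 (mod 79)
78 = 64 + 8 + 4 + 2 in binary powers of 2.
So 5^78 ≡ 11 · 49 · 72 · 25 ≡ 1 (mod 79).
Since the result is 1, base 5 gives no evidence that 79 is composite.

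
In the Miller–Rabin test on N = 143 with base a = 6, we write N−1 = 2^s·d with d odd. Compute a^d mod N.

50

143 − 1 = 142 = 2^1 · 71, so d = 71.
6^1 ≡ 6 (mod 143)
6^2 ≡ 6^2 = 36 ≡ 36 (mod 143)
6^4 ≡ 36^2 = 1296 ≡ 9 (mod 143)
6^8 ≡ 9^2 = 81 ≡ 81 (mod 143)
6^16 ≡ 81^2 = 6561 ≡ 126 (mod 143)
6^32 ≡ 126^2 = 15876 ≡ 3 (mod 143)
6^64 ≡ 3^2 = 9 ≡ 9 (mod 143)
71 = 64 + 4 + 2 + 1 in binary powers of 2.
So 6^71 ≡ 9 · 9 · 36 · 6 ≡ 50 (mod 143).
Squaring chain: 50; never reaches −1, so base 6 is a Miller–Rabin witness that 143 is composite.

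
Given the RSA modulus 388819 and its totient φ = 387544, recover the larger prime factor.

φ(n) = (p−1)(q−1) = n − (p+q) + 1, so p + q = 388819 − 387544 + 1 = 1276.
p and q are the roots of t² − 1276t + 388819 = 0.
Discriminant: 1276² − 4·388819 = 1628176 − 1555276 = 72900; √72900 = 270.
q = (1276 − 270)/2 = 503, p = (1276 + 270)/2 = 773.
Check: 503 · 773 = 388819.

773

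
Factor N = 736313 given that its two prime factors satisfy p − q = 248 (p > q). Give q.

Since p = q + 248, we have 736313 = q(q + 248), so q² + 248q − 736313 = 0.
Discriminant: 248² + 4·736313 = 61504 + 2945252 = 3006756; √3006756 = 1734.
q = (−248 + 1734)/2 = 743, and p = q + 248 = 991.
Check: 743 · 991 = 736313.

743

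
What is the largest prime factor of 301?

43

301 = 7 · 43
43 is prime.
So 301 = 7 · 43; the largest prime factor is 43.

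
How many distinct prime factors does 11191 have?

11191 = 19^2 · 31
11191 = 19^2 · 31, which has 2 distinct prime factors.

2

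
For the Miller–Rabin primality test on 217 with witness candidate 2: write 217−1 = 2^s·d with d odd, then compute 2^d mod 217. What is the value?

217 − 1 = 216 = 2^3 · 27, so d = 27.
2^1 ≡ 2 (mod 217)
2^2 ≡ 2^2 = 4 ≡ 4 (mod 217)
2^4 ≡ 4^2 = 16 ≡ 16 (mod 217)
2^8 ≡ 16^2 = 256 ≡ 39 (mod 217)
2^16 ≡ 39^2 = 1521 ≡ 2 (mod 217)
27 = 16 + 8 + 2 + 1 in binary powers of 2.
So 2^27 ≡ 2 · 39 · 4 · 2 ≡ 190 (mod 217).
Squaring chain: 190 → 78 → 8; never reaches −1, so base 2 is a Miller–Rabin witness that 217 is composite.

190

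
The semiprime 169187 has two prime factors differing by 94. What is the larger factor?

461

Since p = q + 94, we have 169187 = q(q + 94), so q² + 94q − 169187 = 0.
Discriminant: 94² + 4·169187 = 8836 + 676748 = 685584; √685584 = 828.
q = (−94 + 828)/2 = 367, and p = q + 94 = 461.
Check: 367 · 461 = 169187.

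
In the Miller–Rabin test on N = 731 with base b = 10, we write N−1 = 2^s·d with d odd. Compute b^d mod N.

232

731 − 1 = 730 = 2^1 · 365, so d = 365.
10^1 ≡ 10 (mod 731)
10^2 ≡ 10^2 = 100 ≡ 100 (mod 731)
10^4 ≡ 100^2 = 10000 ≡ 497 (mod 731)
10^8 ≡ 497^2 = 247009 ≡ 662 (mod 731)
10^16 ≡ 662^2 = 438244 ≡ 375 (mod 731)
10^32 ≡ 375^2 = 140625 ≡ 273 (mod 731)
10^64 ≡ 273^2 = 74529 ≡ 698 (mod 731)
10^128 ≡ 698^2 = 487204 ≡ 358 (mod 731)
10^256 ≡ 358^2 = 128164 ≡ 239 (mod 731)
365 = 256 + 64 + 32 + 8 + 4 + 1 in binary powers of 2.
So 10^365 ≡ 239 · 698 · 273 · 662 · 497 · 10 ≡ 232 (mod 731).
Squaring chain: 232; never reaches −1, so base 10 is a Miller–Rabin witness that 731 is composite.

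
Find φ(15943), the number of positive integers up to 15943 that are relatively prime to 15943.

Factor: 15943 = 107 · 149.
φ(15943) = (107−1) · (149−1) = 106 · 148 = 15688.

15688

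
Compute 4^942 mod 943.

836

4^1 ≡ 4 (mod 943)
4^2 ≡ 4^2 = 16 ≡ 16 (mod 943)
4^4 ≡ 16^2 = 256 ≡ 256 (mod 943)
4^8 ≡ 256^2 = 65536 ≡ 469 (mod 943)
4^16 ≡ 469^2 = 219961 ≡ 242 (mod 943)
4^32 ≡ 242^2 = 58564 ≡ 98 (mod 943)
4^64 ≡ 98^2 = 9604 ≡ 174 (mod 943)
4^128 ≡ 174^2 = 30276 ≡ 100 (mod 943)
4^256 ≡ 100^2 = 10000 ≡ 570 (mod 943)
4^512 ≡ 570^2 = 324900 ≡ 508 (mod 943)
942 = 512 + 256 + 128 + 32 + 8 + 4 + 2 in binary powers of 2.
So 4^942 ≡ 508 · 570 · 100 · 98 · 469 · 256 · 16 ≡ 836 (mod 943).
Since 836 ≠ 1, base 4 is a Fermat witness: 943 is composite.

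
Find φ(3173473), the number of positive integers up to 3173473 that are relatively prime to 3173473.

3104640

Factor: 3173473 = 89 · 181 · 197.
φ(3173473) = (89−1) · (181−1) · (197−1) = 88 · 180 · 196 = 3104640.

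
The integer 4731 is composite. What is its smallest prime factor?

4731 is odd.
Digit sum 15, divisible by 3.

3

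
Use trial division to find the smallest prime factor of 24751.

53

24751 is odd.
Digit sum 19, not divisible by 3.
Ends in 1: not divisible by 5.
7: 24751 = 7·3535 + 6
11: 24751 = 11·2250 + 1
13: 24751 = 13·1903 + 12
17: 24751 = 17·1455 + 16
19: 24751 = 19·1302 + 13
23: 24751 = 23·1076 + 3
29: 24751 = 29·853 + 14
31: 24751 = 31·798 + 13
37: 24751 = 37·668 + 35
41: 24751 = 41·603 + 28
43: 24751 = 43·575 + 26
47: 24751 = 47·526 + 29
53: 24751 = 53·467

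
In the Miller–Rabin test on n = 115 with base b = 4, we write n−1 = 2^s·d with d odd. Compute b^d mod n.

115 − 1 = 114 = 2^1 · 57, so d = 57.
4^1 ≡ 4 (mod 115)
4^2 ≡ 4^2 = 16 ≡ 16 (mod 115)
4^4 ≡ 16^2 = 256 ≡ 26 (mod 115)
4^8 ≡ 26^2 = 676 ≡ 101 (mod 115)
4^16 ≡ 101^2 = 10201 ≡ 81 (mod 115)
4^32 ≡ 81^2 = 6561 ≡ 6 (mod 115)
57 = 32 + 16 + 8 + 1 in binary powers of 2.
So 4^57 ≡ 6 · 81 · 101 · 4 ≡ 39 (mod 115).
Squaring chain: 39; never reaches −1, so base 4 is a Miller–Rabin witness that 115 is composite.

39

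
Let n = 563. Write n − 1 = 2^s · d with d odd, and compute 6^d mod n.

563 − 1 = 562 = 2^1 · 281, so d = 281.
6^1 ≡ 6 (mod 563)
6^2 ≡ 6^2 = 36 ≡ 36 (mod 563)
6^4 ≡ 36^2 = 1296 ≡ 170 (mod 563)
6^8 ≡ 170^2 = 28900 ≡ 187 (mod 563)
6^16 ≡ 187^2 = 34969 ≡ 63 (mod 563)
6^32 ≡ 63^2 = 3969 ≡ 28 (mod 563)
6^64 ≡ 28^2 = 784 ≡ 221 (mod 563)
6^128 ≡ 221^2 = 48841 ≡ 423 (mod 563)
6^256 ≡ 423^2 = 178929 ≡ 458 (mod 563)
281 = 256 + 16 + 8 + 1 in binary powers of 2.
So 6^281 ≡ 458 · 63 · 187 · 6 ≡ 562 (mod 563).
Since 6^d ≡ 562 (mod 563), base 6 does not prove 563 composite.

562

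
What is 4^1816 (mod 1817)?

4^1 ≡ 4 (mod 1817)
4^2 ≡ 4^2 = 16 ≡ 16 (mod 1817)
4^4 ≡ 16^2 = 256 ≡ 256 (mod 1817)
4^8 ≡ 256^2 = 65536 ≡ 124 (mod 1817)
4^16 ≡ 124^2 = 15376 ≡ 840 (mod 1817)
4^32 ≡ 840^2 = 705600 ≡ 604 (mod 1817)
4^64 ≡ 604^2 = 364816 ≡ 1416 (mod 1817)
4^128 ≡ 1416^2 = 2005056 ≡ 905 (mod 1817)
4^256 ≡ 905^2 = 819025 ≡ 1375 (mod 1817)
4^512 ≡ 1375^2 = 1890625 ≡ 945 (mod 1817)
4^1024 ≡ 945^2 = 893025 ≡ 878 (mod 1817)
1816 = 1024 + 512 + 256 + 16 + 8 in binary powers of 2.
So 4^1816 ≡ 878 · 945 · 1375 · 840 · 124 ≡ 901 (mod 1817).
Since 901 ≠ 1, base 4 is a Fermat witness: 1817 is composite.

901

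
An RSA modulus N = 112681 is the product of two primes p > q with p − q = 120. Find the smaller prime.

281

Since p = q + 120, we have 112681 = q(q + 120), so q² + 120q − 112681 = 0.
Discriminant: 120² + 4·112681 = 14400 + 450724 = 465124; √465124 = 682.
q = (−120 + 682)/2 = 281, and p = q + 120 = 401.
Check: 281 · 401 = 112681.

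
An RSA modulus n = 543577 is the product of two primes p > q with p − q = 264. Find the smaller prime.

Since p = q + 264, we have 543577 = q(q + 264), so q² + 264q − 543577 = 0.
Discriminant: 264² + 4·543577 = 69696 + 2174308 = 2244004; √2244004 = 1498.
q = (−264 + 1498)/2 = 617, and p = q + 264 = 881.
Check: 617 · 881 = 543577.

617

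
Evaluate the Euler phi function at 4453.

Factor: 4453 = 61 · 73.
φ(4453) = (61−1) · (73−1) = 60 · 72 = 4320.

4320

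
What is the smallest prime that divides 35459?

59

35459 is odd.
Digit sum 26, not divisible by 3.
Ends in 9: not divisible by 5.
7: 35459 = 7·5065 + 4
11: 35459 = 11·3223 + 6
13: 35459 = 13·2727 + 8
17: 35459 = 17·2085 + 14
19: 35459 = 19·1866 + 5
23: 35459 = 23·1541 + 16
29: 35459 = 29·1222 + 21
31: 35459 = 31·1143 + 26
37: 35459 = 37·958 + 13
41: 35459 = 41·864 + 35
43: 35459 = 43·824 + 27
47: 35459 = 47·754 + 21
53: 35459 = 53·669 + 2
59: 35459 = 59·601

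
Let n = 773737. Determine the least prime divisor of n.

773737 is odd.
Digit sum 34, not divisible by 3.
Ends in 7: not divisible by 5.
7: 773737 = 7·110533 + 6
11: 773737 = 11·70339 + 8
13: 773737 = 13·59518 + 3
17: 773737 = 17·45513 + 16
19: 773737 = 19·40723

19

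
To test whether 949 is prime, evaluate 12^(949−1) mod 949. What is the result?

12^1 ≡ 12 (mod 949)
12^2 ≡ 12^2 = 144 ≡ 144 (mod 949)
12^4 ≡ 144^2 = 20736 ≡ 807 (mod 949)
12^8 ≡ 807^2 = 651249 ≡ 235 (mod 949)
12^16 ≡ 235^2 = 55225 ≡ 183 (mod 949)
12^32 ≡ 183^2 = 33489 ≡ 274 (mod 949)
12^64 ≡ 274^2 = 75076 ≡ 105 (mod 949)
12^128 ≡ 105^2 = 11025 ≡ 586 (mod 949)
12^256 ≡ 586^2 = 343396 ≡ 807 (mod 949)
12^512 ≡ 807^2 = 651249 ≡ 235 (mod 949)
948 = 512 + 256 + 128 + 32 + 16 + 4 in binary powers of 2.
So 12^948 ≡ 235 · 807 · 586 · 274 · 183 · 807 ≡ 794 (mod 949).
Since 794 ≠ 1, base 12 is a Fermat witness: 949 is composite.

794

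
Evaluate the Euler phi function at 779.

720

Factor: 779 = 19 · 41.
φ(779) = (19−1) · (41−1) = 18 · 40 = 720.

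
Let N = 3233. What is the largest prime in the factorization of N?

61

3233 = 53 · 61
61 is prime.
So 3233 = 53 · 61; the largest prime factor is 61.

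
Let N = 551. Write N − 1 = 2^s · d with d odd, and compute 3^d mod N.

551 − 1 = 550 = 2^1 · 275, so d = 275.
3^1 ≡ 3 (mod 551)
3^2 ≡ 3^2 = 9 ≡ 9 (mod 551)
3^4 ≡ 9^2 = 81 ≡ 81 (mod 551)
3^8 ≡ 81^2 = 6561 ≡ 500 (mod 551)
3^16 ≡ 500^2 = 250000 ≡ 397 (mod 551)
3^32 ≡ 397^2 = 157609 ≡ 23 (mod 551)
3^64 ≡ 23^2 = 529 ≡ 529 (mod 551)
3^128 ≡ 529^2 = 279841 ≡ 484 (mod 551)
3^256 ≡ 484^2 = 234256 ≡ 81 (mod 551)
275 = 256 + 16 + 2 + 1 in binary powers of 2.
So 3^275 ≡ 81 · 397 · 9 · 3 ≡ 414 (mod 551).
Squaring chain: 414; never reaches −1, so base 3 is a Miller–Rabin witness that 551 is composite.

414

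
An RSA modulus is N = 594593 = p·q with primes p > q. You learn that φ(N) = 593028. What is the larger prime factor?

φ(n) = (p−1)(q−1) = n − (p+q) + 1, so p + q = 594593 − 593028 + 1 = 1566.
p and q are the roots of t² − 1566t + 594593 = 0.
Discriminant: 1566² − 4·594593 = 2452356 − 2378372 = 73984; √73984 = 272.
q = (1566 − 272)/2 = 647, p = (1566 + 272)/2 = 919.
Check: 647 · 919 = 594593.

919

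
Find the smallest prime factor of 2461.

23

2461 is odd.
Digit sum 13, not divisible by 3.
Ends in 1: not divisible by 5.
7: 2461 = 7·351 + 4
11: 2461 = 11·223 + 8
13: 2461 = 13·189 + 4
17: 2461 = 17·144 + 13
19: 2461 = 19·129 + 10
23: 2461 = 23·107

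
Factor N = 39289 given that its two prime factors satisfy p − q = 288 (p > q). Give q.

101

Since p = q + 288, we have 39289 = q(q + 288), so q² + 288q − 39289 = 0.
Discriminant: 288² + 4·39289 = 82944 + 157156 = 240100; √240100 = 490.
q = (−288 + 490)/2 = 101, and p = q + 288 = 389.
Check: 101 · 389 = 39289.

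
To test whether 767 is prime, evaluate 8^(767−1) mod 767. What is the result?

285

8^1 ≡ 8 (mod 767)
8^2 ≡ 8^2 = 64 ≡ 64 (mod 767)
8^4 ≡ 64^2 = 4096 ≡ 261 (mod 767)
8^8 ≡ 261^2 = 68121 ≡ 625 (mod 767)
8^16 ≡ 625^2 = 390625 ≡ 222 (mod 767)
8^32 ≡ 222^2 = 49284 ≡ 196 (mod 767)
8^64 ≡ 196^2 = 38416 ≡ 66 (mod 767)
8^128 ≡ 66^2 = 4356 ≡ 521 (mod 767)
8^256 ≡ 521^2 = 271441 ≡ 690 (mod 767)
8^512 ≡ 690^2 = 476100 ≡ 560 (mod 767)
766 = 512 + 128 + 64 + 32 + 16 + 8 + 4 + 2 in binary powers of 2.
So 8^766 ≡ 560 · 521 · 66 · 196 · 222 · 625 · 261 · 64 ≡ 285 (mod 767).
Since 285 ≠ 1, base 8 is a Fermat witness: 767 is composite.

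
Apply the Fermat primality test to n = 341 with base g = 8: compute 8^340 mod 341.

8^1 ≡ 8 (mod 341)
8^2 ≡ 8^2 = 64 ≡ 64 (mod 341)
8^4 ≡ 64^2 = 4096 ≡ 4 (mod 341)
8^8 ≡ 4^2 = 16 ≡ 16 (mod 341)
8^16 ≡ 16^2 = 256 ≡ 256 (mod 341)
8^32 ≡ 256^2 = 65536 ≡ 64 (mod 341)
8^64 ≡ 64^2 = 4096 ≡ 4 (mod 341)
8^128 ≡ 4^2 = 16 ≡ 16 (mod 341)
8^256 ≡ 16^2 = 256 ≡ 256 (mod 341)
340 = 256 + 64 + 16 + 4 in binary powers of 2.
So 8^340 ≡ 256 · 4 · 256 · 4 ≡ 1 (mod 341).
Since the result is 1, base 8 gives no evidence that 341 is composite.

1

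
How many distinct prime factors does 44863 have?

44863 = 7 · 6409
6409 = 13 · 493
493 = 17 · 29
44863 = 7 · 13 · 17 · 29, which has 4 distinct prime factors.

4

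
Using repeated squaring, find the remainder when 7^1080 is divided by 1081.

7^1 ≡ 7 (mod 1081)
7^2 ≡ 7^2 = 49 ≡ 49 (mod 1081)
7^4 ≡ 49^2 = 2401 ≡ 239 (mod 1081)
7^8 ≡ 239^2 = 57121 ≡ 909 (mod 1081)
7^16 ≡ 909^2 = 826281 ≡ 397 (mod 1081)
7^32 ≡ 397^2 = 157609 ≡ 864 (mod 1081)
7^64 ≡ 864^2 = 746496 ≡ 606 (mod 1081)
7^128 ≡ 606^2 = 367236 ≡ 777 (mod 1081)
7^256 ≡ 777^2 = 603729 ≡ 531 (mod 1081)
7^512 ≡ 531^2 = 281961 ≡ 901 (mod 1081)
7^1024 ≡ 901^2 = 811801 ≡ 1051 (mod 1081)
1080 = 1024 + 32 + 16 + 8 in binary powers of 2.
So 7^1080 ≡ 1051 · 864 · 397 · 909 ≡ 1061 (mod 1081).
Since 1061 ≠ 1, base 7 is a Fermat witness: 1081 is composite.

1061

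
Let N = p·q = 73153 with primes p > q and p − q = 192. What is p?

Since p = q + 192, we have 73153 = q(q + 192), so q² + 192q − 73153 = 0.
Discriminant: 192² + 4·73153 = 36864 + 292612 = 329476; √329476 = 574.
q = (−192 + 574)/2 = 191, and p = q + 192 = 383.
Check: 191 · 383 = 73153.

383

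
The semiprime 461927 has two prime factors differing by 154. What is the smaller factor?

607

Since p = q + 154, we have 461927 = q(q + 154), so q² + 154q − 461927 = 0.
Discriminant: 154² + 4·461927 = 23716 + 1847708 = 1871424; √1871424 = 1368.
q = (−154 + 1368)/2 = 607, and p = q + 154 = 761.
Check: 607 · 761 = 461927.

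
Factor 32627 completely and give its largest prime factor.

32627 = 7 · 4661
4661 = 59 · 79
79 is prime.
So 32627 = 7 · 59 · 79; the largest prime factor is 79.

79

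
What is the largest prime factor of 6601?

6601 = 7 · 943
943 = 23 · 41
41 is prime.
So 6601 = 7 · 23 · 41; the largest prime factor is 41.

41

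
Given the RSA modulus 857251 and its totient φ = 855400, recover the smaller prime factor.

φ(n) = (p−1)(q−1) = n − (p+q) + 1, so p + q = 857251 − 855400 + 1 = 1852.
p and q are the roots of t² − 1852t + 857251 = 0.
Discriminant: 1852² − 4·857251 = 3429904 − 3429004 = 900; √900 = 30.
q = (1852 − 30)/2 = 911, p = (1852 + 30)/2 = 941.
Check: 911 · 941 = 857251.

911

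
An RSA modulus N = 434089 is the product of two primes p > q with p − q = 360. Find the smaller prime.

503

Since p = q + 360, we have 434089 = q(q + 360), so q² + 360q − 434089 = 0.
Discriminant: 360² + 4·434089 = 129600 + 1736356 = 1865956; √1865956 = 1366.
q = (−360 + 1366)/2 = 503, and p = q + 360 = 863.
Check: 503 · 863 = 434089.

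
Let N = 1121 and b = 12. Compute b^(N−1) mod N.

197

12^1 ≡ 12 (mod 1121)
12^2 ≡ 12^2 = 144 ≡ 144 (mod 1121)
12^4 ≡ 144^2 = 20736 ≡ 558 (mod 1121)
12^8 ≡ 558^2 = 311364 ≡ 847 (mod 1121)
12^16 ≡ 847^2 = 717409 ≡ 1090 (mod 1121)
12^32 ≡ 1090^2 = 1188100 ≡ 961 (mod 1121)
12^64 ≡ 961^2 = 923521 ≡ 938 (mod 1121)
12^128 ≡ 938^2 = 879844 ≡ 980 (mod 1121)
12^256 ≡ 980^2 = 960400 ≡ 824 (mod 1121)
12^512 ≡ 824^2 = 678976 ≡ 771 (mod 1121)
12^1024 ≡ 771^2 = 594441 ≡ 311 (mod 1121)
1120 = 1024 + 64 + 32 in binary powers of 2.
So 12^1120 ≡ 311 · 938 · 961 ≡ 197 (mod 1121).
Since 197 ≠ 1, base 12 is a Fermat witness: 1121 is composite.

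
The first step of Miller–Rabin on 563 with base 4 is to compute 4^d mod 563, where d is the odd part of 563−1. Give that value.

1

563 − 1 = 562 = 2^1 · 281, so d = 281.
4^1 ≡ 4 (mod 563)
4^2 ≡ 4^2 = 16 ≡ 16 (mod 563)
4^4 ≡ 16^2 = 256 ≡ 256 (mod 563)
4^8 ≡ 256^2 = 65536 ≡ 228 (mod 563)
4^16 ≡ 228^2 = 51984 ≡ 188 (mod 563)
4^32 ≡ 188^2 = 35344 ≡ 438 (mod 563)
4^64 ≡ 438^2 = 191844 ≡ 424 (mod 563)
4^128 ≡ 424^2 = 179776 ≡ 179 (mod 563)
4^256 ≡ 179^2 = 32041 ≡ 513 (mod 563)
281 = 256 + 16 + 8 + 1 in binary powers of 2.
So 4^281 ≡ 513 · 188 · 228 · 4 ≡ 1 (mod 563).
Since 4^d ≡ 1 (mod 563), base 4 does not prove 563 composite.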